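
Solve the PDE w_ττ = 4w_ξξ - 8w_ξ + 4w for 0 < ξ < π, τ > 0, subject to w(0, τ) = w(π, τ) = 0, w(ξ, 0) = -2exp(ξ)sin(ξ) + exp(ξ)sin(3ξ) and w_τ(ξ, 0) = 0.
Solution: Substitute w = exp(ξ)u.
Then w_ξ = exp(ξ)(u_ξ + u), w_ξξ = exp(ξ)(u_ξξ + 2u_ξ + u), w_ττ = exp(ξ)u_ττ; substituting and dividing by exp(ξ), the lower-order terms cancel: u_ττ = 4u_ξξ (standard wave equation).
Data for u: u(ξ,0) = exp(-ξ)w(ξ,0) = -2sin(ξ) + sin(3ξ); u_τ(ξ,0) = exp(-ξ)w_τ(ξ,0) = 0. The boundary conditions carry over: u(0,τ) = u(π,τ) = 0.
Separating variables: u = Σ [A_n cos(ω_n τ) + B_n sin(ω_n τ)] sin(nξ), ω_n = 2n. From ICs: A_1=-2, A_3=1.
So u(ξ,τ) = -2sin(ξ)cos(2τ) + sin(3ξ)cos(6τ), and w(ξ,τ) = exp(ξ)u(ξ,τ).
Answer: w(ξ, τ) = -2exp(ξ)sin(ξ)cos(2τ) + exp(ξ)sin(3ξ)cos(6τ)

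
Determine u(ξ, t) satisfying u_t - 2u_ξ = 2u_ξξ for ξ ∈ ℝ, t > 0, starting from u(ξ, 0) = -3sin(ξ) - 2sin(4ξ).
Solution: Change to a moving frame: let η = ξ + 2t, σ = t and write u(ξ,t) = w(η,σ).
By the chain rule u_t = w_σ + 2w_η, u_ξ = w_η, u_ξξ = w_ηη.
Then u_t - 2u_ξ = w_σ: the advection term cancels and the PDE becomes the heat equation w_σ = 2w_ηη on η ∈ ℝ.
Initial data: w(η,0) = u(η,0) = -3sin(η) - 2sin(4η).
On η ∈ ℝ each mode satisfies (sin(nη))″ = -n² sin(nη), so exp(-2n²σ) sin(nη) solves the heat equation; by superposition w(η,σ) = Σ c_n exp(-2n²σ) sin(nη).
Reading off the coefficients: c_1=-3, c_4=-2, so w(η,σ) = -3exp(-2σ)sin(η) - 2exp(-32σ)sin(4η).
Substituting back η = ξ + 2t, σ = t: u(ξ,t) = w(ξ + 2t, t).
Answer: u(ξ, t) = -3exp(-2t)sin(2t + ξ) - 2exp(-32t)sin(8t + 4ξ)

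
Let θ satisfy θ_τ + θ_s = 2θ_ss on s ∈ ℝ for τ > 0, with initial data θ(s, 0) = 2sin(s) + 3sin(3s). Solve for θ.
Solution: Moving frame: η = s - τ, σ = τ, θ = u(η,σ), so θ_τ = u_σ - u_η and θ_ss = u_ηη.
Hence θ_τ + θ_s = u_σ and the PDE becomes the heat equation u_σ = 2u_ηη on η ∈ ℝ.
Initial data: u(η,0) = θ(η,0) = 2sin(η) + 3sin(3η). Each mode sin(nη) decays as exp(-2n²σ) on ℝ, so u(η,σ) = Σ c_n exp(-2n²σ) sin(nη) with c_1=2, c_3=3: u(η,σ) = 2exp(-2σ)sin(η) + 3exp(-18σ)sin(3η).
Substituting back: θ(s,τ) = u(s - τ, τ).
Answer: θ(s, τ) = 2exp(-2τ)sin(s - τ) + 3exp(-18τ)sin(3s - 3τ)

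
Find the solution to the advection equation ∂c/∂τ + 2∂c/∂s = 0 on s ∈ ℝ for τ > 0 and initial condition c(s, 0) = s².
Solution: By method of characteristics (waves move right with speed 2):
Along characteristics s - 2τ = const, c is constant, so c(s,τ) = f(s - 2τ) with f = c(·, 0).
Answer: c(s, τ) = s² - 4sτ + 4τ²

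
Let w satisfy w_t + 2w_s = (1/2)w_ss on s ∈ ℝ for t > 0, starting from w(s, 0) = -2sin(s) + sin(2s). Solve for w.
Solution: Moving frame: η = s - 2t, σ = t, w = u(η,σ), so w_t = u_σ - 2u_η and w_ss = u_ηη.
Hence w_t + 2w_s = u_σ and the PDE becomes the heat equation u_σ = (1/2)u_ηη on η ∈ ℝ.
Initial data: u(η,0) = w(η,0) = -2sin(η) + sin(2η). Each mode sin(nη) decays as exp(-n²σ/2) on ℝ, so u(η,σ) = Σ c_n exp(-n²σ/2) sin(nη) with c_1=-2, c_2=1: u(η,σ) = exp(-2σ)sin(2η) - 2exp(-σ/2)sin(η).
Substituting back: w(s,t) = u(s - 2t, t).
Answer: w(s, t) = exp(-2t)sin(2s - 4t) - 2exp(-t/2)sin(s - 2t)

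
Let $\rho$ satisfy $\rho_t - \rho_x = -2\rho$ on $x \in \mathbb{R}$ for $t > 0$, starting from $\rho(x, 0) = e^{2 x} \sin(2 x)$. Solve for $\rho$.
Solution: Substitute $\rho = e^{2x}u$, i.e. $u = e^{-2x}\rho$.
By the product rule, $\rho_x = e^{2x}(u_x + 2u)$, $\rho_t = e^{2x}u_t$.
Substituting into the PDE and dividing by $e^{2x}$: $u_t - (u_x + 2u) = -2u$.
The lower-order terms cancel, leaving the standard advection equation $u_t - u_x = 0$.
Initial data for $u$: $u(x,0) = e^{-2x}\rho(x,0) = \sin(2 x)$.
Solve for $u$:
  By method of characteristics (waves move left with speed 1):
  Along characteristics $x + t =$ const, $u$ is constant, so $u(x,t) = f(x + t)$ with $f = u( \cdot , 0)$.
Hence $u(x,t) = \sin(2 t + 2 x)$.
Transform back: $\rho(x,t) = e^{2x}u(x,t)$.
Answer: $\rho(x, t) = e^{2 x} \sin(2 t + 2 x)$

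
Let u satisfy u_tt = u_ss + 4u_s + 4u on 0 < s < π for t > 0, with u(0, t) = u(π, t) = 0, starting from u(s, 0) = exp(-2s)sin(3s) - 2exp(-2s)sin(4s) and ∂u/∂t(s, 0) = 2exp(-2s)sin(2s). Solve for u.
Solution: Substitute u = exp(-2s)w.
Then u_s = exp(-2s)(w_s - 2w), u_ss = exp(-2s)(w_ss - 4w_s + 4w), u_tt = exp(-2s)w_tt; substituting and dividing by exp(-2s), the lower-order terms cancel: w_tt = w_ss (standard wave equation).
Data for w: w(s,0) = exp(2s)u(s,0) = sin(3s) - 2sin(4s); w_t(s,0) = exp(2s)u_t(s,0) = 2sin(2s). The boundary conditions carry over: w(0,t) = w(π,t) = 0.
Separating variables: w = Σ [A_n cos(ω_n t) + B_n sin(ω_n t)] sin(ns), ω_n = n. From ICs (B_n = velocity coefficient / ω_n): A_3=1, A_4=-2, B_2=1.
So w(s,t) = sin(2s)sin(2t) + sin(3s)cos(3t) - 2sin(4s)cos(4t), and u(s,t) = exp(-2s)w(s,t).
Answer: u(s, t) = exp(-2s)sin(2s)sin(2t) + exp(-2s)sin(3s)cos(3t) - 2exp(-2s)sin(4s)cos(4t)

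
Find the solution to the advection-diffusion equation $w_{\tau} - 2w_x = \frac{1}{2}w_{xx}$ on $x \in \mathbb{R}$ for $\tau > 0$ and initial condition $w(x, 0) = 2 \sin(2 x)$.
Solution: Change to a moving frame: let $\eta = x + 2\tau$, $\sigma = \tau$ and write $w(x,\tau) = u(\eta,\sigma)$.
By the chain rule $w_{\tau} = u_{\sigma} + 2u_{\eta}$, $w_x = u_{\eta}$, $w_{xx} = u_{\eta\eta}$.
Then $w_{\tau} - 2w_x = u_{\sigma}$: the advection term cancels and the PDE becomes the heat equation $u_{\sigma} = \frac{1}{2}u_{\eta\eta}$ on $\eta \in \mathbb{R}$.
Initial data: $u(\eta,0) = w(\eta,0) = 2 \sin(2 \eta)$.
On $\eta \in \mathbb{R}$ each mode satisfies $(\sin(n\eta))'' = -n^2 \sin(n\eta)$, so $e^{-n^2\sigma/2} \sin(n\eta)$ solves the heat equation; by superposition $u(\eta,\sigma) = \sum c_n e^{-n^2\sigma/2} \sin(n\eta)$.
Reading off the coefficients: $c_2=2$, so $u(\eta,\sigma) = 2 e^{-2 \sigma} \sin(2 \eta)$.
Substituting back $\eta = x + 2\tau$, $\sigma = \tau$: $w(x,\tau) = u(x + 2\tau, \tau)$.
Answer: $w(x, \tau) = 2 e^{-2 \tau} \sin(4 \tau + 2 x)$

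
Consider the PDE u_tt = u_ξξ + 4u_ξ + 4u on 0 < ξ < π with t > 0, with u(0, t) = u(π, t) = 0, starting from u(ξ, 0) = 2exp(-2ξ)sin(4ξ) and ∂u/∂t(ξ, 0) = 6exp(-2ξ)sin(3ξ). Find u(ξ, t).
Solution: Substitute u = exp(-2ξ)w, i.e. w = exp(2ξ)u.
By the product rule, u_ξ = exp(-2ξ)(w_ξ - 2w), u_ξξ = exp(-2ξ)(w_ξξ - 4w_ξ + 4w), u_tt = exp(-2ξ)w_tt.
Substituting into the PDE and dividing by exp(-2ξ): w_tt = (w_ξξ - 4w_ξ + 4w) + 4(w_ξ - 2w) + 4w.
The lower-order terms cancel, leaving the standard wave equation w_tt = w_ξξ.
Initial data for w: w(ξ,0) = exp(2ξ)u(ξ,0) = 2sin(4ξ); w_t(ξ,0) = exp(2ξ)u_t(ξ,0) = 6sin(3ξ). The boundary conditions carry over: w(0,t) = w(π,t) = 0.
Solve for w:
  Using separation of variables w = X(ξ)T(t):
  Eigenfunctions: sin(nξ), n = 1, 2, 3, ...
  General solution: w(ξ, t) = Σ [A_n cos(n t) + B_n sin(n t)] sin(nξ)
  From w(ξ,0) = 2sin(4ξ): A_4=2. From w_t(ξ,0) = 6sin(3ξ), using w_t(ξ,0) = Σ ω_n B_n sin(nξ) with ω_n = n: B_3 = 6/3 = 2.
Hence w(ξ,t) = 2sin(3t)sin(3ξ) + 2sin(4ξ)cos(4t).
Transform back: u(ξ,t) = exp(-2ξ)w(ξ,t).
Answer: u(ξ, t) = 2exp(-2ξ)sin(3t)sin(3ξ) + 2exp(-2ξ)sin(4ξ)cos(4t)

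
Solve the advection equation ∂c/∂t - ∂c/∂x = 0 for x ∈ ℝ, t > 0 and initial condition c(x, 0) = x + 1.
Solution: By method of characteristics (waves move left with speed 1):
Along characteristics x + t = const, c is constant, so c(x,t) = f(x + t) with f = c(·, 0).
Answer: c(x, t) = t + x + 1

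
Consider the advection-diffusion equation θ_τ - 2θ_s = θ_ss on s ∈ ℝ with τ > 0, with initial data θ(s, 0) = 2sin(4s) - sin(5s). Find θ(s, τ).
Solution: Moving frame: η = s + 2τ, σ = τ, θ = u(η,σ), so θ_τ = u_σ + 2u_η and θ_ss = u_ηη.
Hence θ_τ - 2θ_s = u_σ and the PDE becomes the heat equation u_σ = u_ηη on η ∈ ℝ.
Initial data: u(η,0) = θ(η,0) = 2sin(4η) - sin(5η). Each mode sin(nη) decays as exp(-n²σ) on ℝ, so u(η,σ) = Σ c_n exp(-n²σ) sin(nη) with c_4=2, c_5=-1: u(η,σ) = 2exp(-16σ)sin(4η) - exp(-25σ)sin(5η).
Substituting back: θ(s,τ) = u(s + 2τ, τ).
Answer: θ(s, τ) = 2exp(-16τ)sin(4s + 8τ) - exp(-25τ)sin(5s + 10τ)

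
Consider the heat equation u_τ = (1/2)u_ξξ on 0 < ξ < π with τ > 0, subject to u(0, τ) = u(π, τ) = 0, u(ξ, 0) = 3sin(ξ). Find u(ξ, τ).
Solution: Separating variables: u = Σ c_n exp(-n²τ/2) sin(nξ). From u(ξ,0) = 3sin(ξ): c_1=3.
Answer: u(ξ, τ) = 3exp(-τ/2)sin(ξ)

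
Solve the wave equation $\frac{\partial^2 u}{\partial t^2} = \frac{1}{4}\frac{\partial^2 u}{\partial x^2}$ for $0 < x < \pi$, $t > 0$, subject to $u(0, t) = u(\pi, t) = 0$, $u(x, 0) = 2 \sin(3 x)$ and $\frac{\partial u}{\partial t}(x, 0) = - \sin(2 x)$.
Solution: Separating variables: $u = \sum [A_n \cos(\omega_n t) + B_n \sin(\omega_n t)] \sin(nx)$, $\omega_n = n/2$. From ICs ($B_n$ = velocity coefficient / $\omega_n$): $A_3=2, B_2=-1$.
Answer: $u(x, t) = - \sin(t) \sin(2 x) + 2 \sin(3 x) \cos(3 t/2)$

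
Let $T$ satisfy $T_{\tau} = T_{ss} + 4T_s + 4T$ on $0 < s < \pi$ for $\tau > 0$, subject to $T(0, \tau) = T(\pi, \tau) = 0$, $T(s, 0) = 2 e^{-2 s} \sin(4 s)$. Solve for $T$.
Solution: Substitute $T = e^{-2s}u$, i.e. $u = e^{2s}T$.
By the product rule, $T_s = e^{-2s}(u_s - 2u)$, $T_{ss} = e^{-2s}(u_{ss} - 4u_s + 4u)$, $T_{\tau} = e^{-2s}u_{\tau}$.
Substituting into the PDE and dividing by $e^{-2s}$: $u_{\tau} = (u_{ss} - 4u_s + 4u) + 4(u_s - 2u) + 4u$.
The lower-order terms cancel, leaving the standard heat equation $u_{\tau} = u_{ss}$.
Initial data for $u$: $u(s,0) = e^{2s}T(s,0) = 2 \sin(4 s)$. The boundary conditions carry over: $u(0,\tau) = u(\pi,\tau) = 0$.
Solve for $u$:
  Using separation of variables $u = X(s)G(\tau)$:
  Eigenfunctions: $\sin(ns)$, $n = 1, 2, 3, \ldots$
  General solution: $u(s, \tau) = \sum c_n \sin(ns) e^{-n^2 \tau}$
  Matching $u(s,0) = 2 \sin(4 s)$ term by term: $c_4=2$.
Hence $u(s,\tau) = 2 e^{-16 \tau} \sin(4 s)$.
Transform back: $T(s,\tau) = e^{-2s}u(s,\tau)$.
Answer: $T(s, \tau) = 2 e^{-16 \tau} e^{-2 s} \sin(4 s)$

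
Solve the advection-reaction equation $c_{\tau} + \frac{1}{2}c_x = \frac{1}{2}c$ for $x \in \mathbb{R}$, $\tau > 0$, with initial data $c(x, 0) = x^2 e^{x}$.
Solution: Substitute $c = e^{x}u$.
Then $c_x = e^{x}(u_x + u)$, $c_{\tau} = e^{x}u_{\tau}$; substituting and dividing by $e^{x}$, the lower-order terms cancel: $u_{\tau} + \frac{1}{2}u_x = 0$ (standard advection equation).
Data for $u$: $u(x,0) = e^{-x}c(x,0) = x^2$.
By characteristics ($dx/d\tau = 1/2$), $u(x,\tau) = f(x - \frac{1}{2}\tau)$ with $f = u( \cdot , 0)$.
So $u(x,\tau) = x^2 - x \tau + \frac{1}{4} \tau^2$, and $c(x,\tau) = e^{x}u(x,\tau)$.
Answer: $c(x, \tau) = \frac{1}{4} \tau^2 e^{x} -  \tau x e^{x} + x^2 e^{x}$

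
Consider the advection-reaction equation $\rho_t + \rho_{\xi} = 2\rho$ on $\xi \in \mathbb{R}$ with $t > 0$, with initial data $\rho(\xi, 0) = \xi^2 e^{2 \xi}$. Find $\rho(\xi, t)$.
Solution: Substitute $\rho = e^{2\xi}u$, i.e. $u = e^{-2\xi}\rho$.
By the product rule, $\rho_{\xi} = e^{2\xi}(u_{\xi} + 2u)$, $\rho_t = e^{2\xi}u_t$.
Substituting into the PDE and dividing by $e^{2\xi}$: $u_t + (u_{\xi} + 2u) = 2u$.
The lower-order terms cancel, leaving the standard advection equation $u_t + u_{\xi} = 0$.
Initial data for $u$: $u(\xi,0) = e^{-2\xi}\rho(\xi,0) = \xi^2$.
Solve for $u$:
  By method of characteristics (waves move right with speed 1):
  Along characteristics $\xi - t =$ const, $u$ is constant, so $u(\xi,t) = f(\xi - t)$ with $f = u( \cdot , 0)$.
Hence $u(\xi,t) = t^2 - 2 t \xi + \xi^2$.
Transform back: $\rho(\xi,t) = e^{2\xi}u(\xi,t)$.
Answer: $\rho(\xi, t) = \xi^2 e^{2 \xi} - 2 \xi t e^{2 \xi} + t^2 e^{2 \xi}$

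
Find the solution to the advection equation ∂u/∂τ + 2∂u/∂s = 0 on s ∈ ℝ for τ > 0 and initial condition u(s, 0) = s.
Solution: By characteristics (ds/dτ = 2), u(s,τ) = f(s - 2τ) with f = u(·, 0).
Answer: u(s, τ) = s - 2τ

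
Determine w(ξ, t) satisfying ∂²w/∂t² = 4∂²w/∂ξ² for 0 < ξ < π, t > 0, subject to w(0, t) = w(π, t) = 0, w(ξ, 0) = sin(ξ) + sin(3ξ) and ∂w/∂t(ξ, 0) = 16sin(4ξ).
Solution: Separating variables: w = Σ [A_n cos(ω_n t) + B_n sin(ω_n t)] sin(nξ), ω_n = 2n. From ICs (B_n = velocity coefficient / ω_n): A_1=1, A_3=1, B_4=2.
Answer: w(ξ, t) = 2sin(8t)sin(4ξ) + sin(ξ)cos(2t) + sin(3ξ)cos(6t)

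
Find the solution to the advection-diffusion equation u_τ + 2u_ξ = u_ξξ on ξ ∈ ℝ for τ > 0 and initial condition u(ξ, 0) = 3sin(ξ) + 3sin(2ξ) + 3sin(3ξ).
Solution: Moving frame: η = ξ - 2τ, σ = τ, u = w(η,σ), so u_τ = w_σ - 2w_η and u_ξξ = w_ηη.
Hence u_τ + 2u_ξ = w_σ and the PDE becomes the heat equation w_σ = w_ηη on η ∈ ℝ.
Initial data: w(η,0) = u(η,0) = 3sin(η) + 3sin(2η) + 3sin(3η). Each mode sin(nη) decays as exp(-n²σ) on ℝ, so w(η,σ) = Σ c_n exp(-n²σ) sin(nη) with c_1=3, c_2=3, c_3=3: w(η,σ) = 3exp(-σ)sin(η) + 3exp(-4σ)sin(2η) + 3exp(-9σ)sin(3η).
Substituting back: u(ξ,τ) = w(ξ - 2τ, τ).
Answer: u(ξ, τ) = 3exp(-τ)sin(ξ - 2τ) + 3exp(-4τ)sin(2ξ - 4τ) + 3exp(-9τ)sin(3ξ - 6τ)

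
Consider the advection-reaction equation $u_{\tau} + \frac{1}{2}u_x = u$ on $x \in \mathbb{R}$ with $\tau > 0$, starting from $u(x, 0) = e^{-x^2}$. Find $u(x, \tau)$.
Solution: Substitute $u = e^{\tau}w$.
Then $u_{\tau} = e^{\tau}(w_{\tau} + w)$, $u_x = e^{\tau}w_x$; substituting and dividing by $e^{\tau}$, the lower-order terms cancel: $w_{\tau} + \frac{1}{2}w_x = 0$ (standard advection equation).
Data for $w$: $w(x,0) = u(x,0) = e^{-x^2}$.
By characteristics ($dx/d\tau = 1/2$), $w(x,\tau) = f(x - \frac{1}{2}\tau)$ with $f = w( \cdot , 0)$.
So $w(x,\tau) = e^{-(x - \tau/2)^2}$, and $u(x,\tau) = e^{\tau}w(x,\tau)$.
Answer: $u(x, \tau) = e^{\tau} e^{-(-\tau/2 + x)^2}$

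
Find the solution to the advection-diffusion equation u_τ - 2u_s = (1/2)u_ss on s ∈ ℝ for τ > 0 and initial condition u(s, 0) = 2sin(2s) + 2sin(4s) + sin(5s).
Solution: Change to a moving frame: let η = s + 2τ, σ = τ and write u(s,τ) = w(η,σ).
By the chain rule u_τ = w_σ + 2w_η, u_s = w_η, u_ss = w_ηη.
Then u_τ - 2u_s = w_σ: the advection term cancels and the PDE becomes the heat equation w_σ = (1/2)w_ηη on η ∈ ℝ.
Initial data: w(η,0) = u(η,0) = 2sin(2η) + 2sin(4η) + sin(5η).
On η ∈ ℝ each mode satisfies (sin(nη))″ = -n² sin(nη), so exp(-n²σ/2) sin(nη) solves the heat equation; by superposition w(η,σ) = Σ c_n exp(-n²σ/2) sin(nη).
Reading off the coefficients: c_2=2, c_4=2, c_5=1, so w(η,σ) = 2exp(-2σ)sin(2η) + 2exp(-8σ)sin(4η) + exp(-25σ/2)sin(5η).
Substituting back η = s + 2τ, σ = τ: u(s,τ) = w(s + 2τ, τ).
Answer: u(s, τ) = 2exp(-2τ)sin(2s + 4τ) + 2exp(-8τ)sin(4s + 8τ) + exp(-25τ/2)sin(5s + 10τ)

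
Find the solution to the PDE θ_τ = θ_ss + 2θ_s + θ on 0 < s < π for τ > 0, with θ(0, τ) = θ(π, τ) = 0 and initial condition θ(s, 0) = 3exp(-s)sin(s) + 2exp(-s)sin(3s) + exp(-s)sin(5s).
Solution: Substitute θ = exp(-s)u.
Then θ_s = exp(-s)(u_s - u), θ_ss = exp(-s)(u_ss - 2u_s + u), θ_τ = exp(-s)u_τ; substituting and dividing by exp(-s), the lower-order terms cancel: u_τ = u_ss (standard heat equation).
Data for u: u(s,0) = exp(s)θ(s,0) = 3sin(s) + 2sin(3s) + sin(5s). The boundary conditions carry over: u(0,τ) = u(π,τ) = 0.
Separating variables: u = Σ c_n exp(-n²τ) sin(ns). From u(s,0) = 3sin(s) + 2sin(3s) + sin(5s): c_1=3, c_3=2, c_5=1.
So u(s,τ) = 3exp(-τ)sin(s) + 2exp(-9τ)sin(3s) + exp(-25τ)sin(5s), and θ(s,τ) = exp(-s)u(s,τ).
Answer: θ(s, τ) = 3exp(-s)exp(-τ)sin(s) + 2exp(-s)exp(-9τ)sin(3s) + exp(-s)exp(-25τ)sin(5s)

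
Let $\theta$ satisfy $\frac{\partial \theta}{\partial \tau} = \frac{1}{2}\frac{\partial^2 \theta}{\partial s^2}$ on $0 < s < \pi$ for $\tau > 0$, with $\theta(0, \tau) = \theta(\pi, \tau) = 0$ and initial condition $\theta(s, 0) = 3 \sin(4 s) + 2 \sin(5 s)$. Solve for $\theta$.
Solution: Using separation of variables $\theta = X(s)G(\tau)$:
Eigenfunctions: $\sin(ns)$, $n = 1, 2, 3, \ldots$
General solution: $\theta(s, \tau) = \sum c_n \sin(ns) e^{-n^2 \tau/2}$
Matching $\theta(s,0) = 3 \sin(4 s) + 2 \sin(5 s)$ term by term: $c_4=3, c_5=2$.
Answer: $\theta(s, \tau) = 3 e^{-8 \tau} \sin(4 s) + 2 e^{-25 \tau/2} \sin(5 s)$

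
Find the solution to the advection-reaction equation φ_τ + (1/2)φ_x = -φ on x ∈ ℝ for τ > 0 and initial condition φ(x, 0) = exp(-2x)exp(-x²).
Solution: Substitute φ = exp(-2x)u.
Then φ_x = exp(-2x)(u_x - 2u), φ_τ = exp(-2x)u_τ; substituting and dividing by exp(-2x), the lower-order terms cancel: u_τ + (1/2)u_x = 0 (standard advection equation).
Data for u: u(x,0) = exp(2x)φ(x,0) = exp(-x²).
By characteristics (dx/dτ = 1/2), u(x,τ) = f(x - (1/2)τ) with f = u(·, 0).
So u(x,τ) = exp(-(x - τ/2)²), and φ(x,τ) = exp(-2x)u(x,τ).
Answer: φ(x, τ) = exp(-2x)exp(-(x - τ/2)²)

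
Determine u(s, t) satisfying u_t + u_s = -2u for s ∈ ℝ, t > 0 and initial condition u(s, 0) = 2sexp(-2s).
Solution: Substitute u = exp(-2s)w.
Then u_s = exp(-2s)(w_s - 2w), u_t = exp(-2s)w_t; substituting and dividing by exp(-2s), the lower-order terms cancel: w_t + w_s = 0 (standard advection equation).
Data for w: w(s,0) = exp(2s)u(s,0) = 2s.
By characteristics (ds/dt = 1), w(s,t) = f(s - t) with f = w(·, 0).
So w(s,t) = 2s - 2t, and u(s,t) = exp(-2s)w(s,t).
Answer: u(s, t) = 2sexp(-2s) - 2texp(-2s)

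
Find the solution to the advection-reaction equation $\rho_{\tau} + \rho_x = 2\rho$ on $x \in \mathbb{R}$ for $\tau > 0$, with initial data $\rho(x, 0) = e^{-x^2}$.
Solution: Substitute $\rho = e^{2\tau}u$.
Then $\rho_{\tau} = e^{2\tau}(u_{\tau} + 2u)$, $\rho_x = e^{2\tau}u_x$; substituting and dividing by $e^{2\tau}$, the lower-order terms cancel: $u_{\tau} + u_x = 0$ (standard advection equation).
Data for $u$: $u(x,0) = \rho(x,0) = e^{-x^2}$.
By characteristics ($dx/d\tau = 1$), $u(x,\tau) = f(x - \tau)$ with $f = u( \cdot , 0)$.
So $u(x,\tau) = e^{-(x - \tau)^2}$, and $\rho(x,\tau) = e^{2\tau}u(x,\tau)$.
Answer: $\rho(x, \tau) = e^{2 \tau} e^{-(-\tau + x)^2}$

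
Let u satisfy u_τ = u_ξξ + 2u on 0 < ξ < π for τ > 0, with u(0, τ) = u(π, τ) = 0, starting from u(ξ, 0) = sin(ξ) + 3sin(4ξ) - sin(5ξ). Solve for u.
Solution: Substitute u = exp(2τ)w.
Then u_τ = exp(2τ)(w_τ + 2w), u_ξξ = exp(2τ)w_ξξ; substituting and dividing by exp(2τ), the lower-order terms cancel: w_τ = w_ξξ (standard heat equation).
Data for w: w(ξ,0) = u(ξ,0) = sin(ξ) + 3sin(4ξ) - sin(5ξ). The boundary conditions carry over: w(0,τ) = w(π,τ) = 0.
Separating variables: w = Σ c_n exp(-n²τ) sin(nξ). From w(ξ,0) = sin(ξ) + 3sin(4ξ) - sin(5ξ): c_1=1, c_4=3, c_5=-1.
So w(ξ,τ) = exp(-τ)sin(ξ) + 3exp(-16τ)sin(4ξ) - exp(-25τ)sin(5ξ), and u(ξ,τ) = exp(2τ)w(ξ,τ).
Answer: u(ξ, τ) = exp(τ)sin(ξ) + 3exp(-14τ)sin(4ξ) - exp(-23τ)sin(5ξ)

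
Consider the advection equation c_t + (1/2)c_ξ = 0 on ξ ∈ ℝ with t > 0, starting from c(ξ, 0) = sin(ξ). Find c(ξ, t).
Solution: By characteristics (dξ/dt = 1/2), c(ξ,t) = f(ξ - (1/2)t) with f = c(·, 0).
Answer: c(ξ, t) = -sin(t/2 - ξ)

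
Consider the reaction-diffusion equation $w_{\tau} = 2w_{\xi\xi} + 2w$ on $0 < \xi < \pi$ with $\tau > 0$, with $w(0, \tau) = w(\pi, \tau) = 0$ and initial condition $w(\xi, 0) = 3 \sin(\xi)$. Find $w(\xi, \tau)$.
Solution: Substitute $w = e^{2\tau}u$, i.e. $u = e^{-2\tau}w$.
By the product rule, $w_{\tau} = e^{2\tau}(u_{\tau} + 2u)$, $w_{\xi\xi} = e^{2\tau}u_{\xi\xi}$.
Substituting into the PDE and dividing by $e^{2\tau}$: $u_{\tau} + 2u = 2u_{\xi\xi} + 2u$.
The lower-order terms cancel, leaving the standard heat equation $u_{\tau} = 2u_{\xi\xi}$.
Initial data for $u$: $u(\xi,0) = w(\xi,0) = 3 \sin(\xi)$. The boundary conditions carry over: $u(0,\tau) = u(\pi,\tau) = 0$.
Solve for $u$:
  Using separation of variables $u = X(\xi)T(\tau)$:
  Eigenfunctions: $\sin(n\xi)$, $n = 1, 2, 3, \ldots$
  General solution: $u(\xi, \tau) = \sum c_n \sin(n\xi) e^{-2n^2 \tau}$
  Matching $u(\xi,0) = 3 \sin(\xi)$ term by term: $c_1=3$.
Hence $u(\xi,\tau) = 3 e^{-2 \tau} \sin(\xi)$.
Transform back: $w(\xi,\tau) = e^{2\tau}u(\xi,\tau)$.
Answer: $w(\xi, \tau) = 3 \sin(\xi)$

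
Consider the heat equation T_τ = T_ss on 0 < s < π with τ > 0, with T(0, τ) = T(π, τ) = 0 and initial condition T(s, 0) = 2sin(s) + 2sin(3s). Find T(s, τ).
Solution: Using separation of variables T = X(s)G(τ):
Eigenfunctions: sin(ns), n = 1, 2, 3, ...
General solution: T(s, τ) = Σ c_n sin(ns) exp(-n² τ)
Matching T(s,0) = 2sin(s) + 2sin(3s) term by term: c_1=2, c_3=2.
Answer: T(s, τ) = 2exp(-τ)sin(s) + 2exp(-9τ)sin(3s)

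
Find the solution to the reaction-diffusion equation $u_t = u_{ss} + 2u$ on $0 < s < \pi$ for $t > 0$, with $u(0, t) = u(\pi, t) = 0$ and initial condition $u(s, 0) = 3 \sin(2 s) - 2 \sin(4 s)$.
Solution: Substitute $u = e^{2t}w$.
Then $u_t = e^{2t}(w_t + 2w)$, $u_{ss} = e^{2t}w_{ss}$; substituting and dividing by $e^{2t}$, the lower-order terms cancel: $w_t = w_{ss}$ (standard heat equation).
Data for $w$: $w(s,0) = u(s,0) = 3 \sin(2 s) - 2 \sin(4 s)$. The boundary conditions carry over: $w(0,t) = w(\pi,t) = 0$.
Separating variables: $w = \sum c_n e^{-n^2t} \sin(ns)$. From $w(s,0) = 3 \sin(2 s) - 2 \sin(4 s)$: $c_2=3, c_4=-2$.
So $w(s,t) = 3 e^{-4 t} \sin(2 s) - 2 e^{-16 t} \sin(4 s)$, and $u(s,t) = e^{2t}w(s,t)$.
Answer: $u(s, t) = 3 e^{-2 t} \sin(2 s) - 2 e^{-14 t} \sin(4 s)$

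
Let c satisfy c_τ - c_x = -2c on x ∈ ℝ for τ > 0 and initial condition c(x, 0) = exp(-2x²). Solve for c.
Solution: Substitute c = exp(-2τ)u.
Then c_τ = exp(-2τ)(u_τ - 2u), c_x = exp(-2τ)u_x; substituting and dividing by exp(-2τ), the lower-order terms cancel: u_τ - u_x = 0 (standard advection equation).
Data for u: u(x,0) = c(x,0) = exp(-2x²).
By characteristics (dx/dτ = -1), u(x,τ) = f(x + τ) with f = u(·, 0).
So u(x,τ) = exp(-2(x + τ)²), and c(x,τ) = exp(-2τ)u(x,τ).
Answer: c(x, τ) = exp(-2τ)exp(-2(x + τ)²)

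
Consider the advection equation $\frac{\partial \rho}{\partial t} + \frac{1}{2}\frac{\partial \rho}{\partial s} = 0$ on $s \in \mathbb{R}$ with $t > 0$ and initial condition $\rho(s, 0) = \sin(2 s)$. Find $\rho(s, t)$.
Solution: By method of characteristics (waves move right with speed 1/2):
Along characteristics $s - \frac{1}{2}t =$ const, $\rho$ is constant, so $\rho(s,t) = f(s - \frac{1}{2}t)$ with $f = \rho( \cdot , 0)$.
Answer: $\rho(s, t) = \sin(2 s - t)$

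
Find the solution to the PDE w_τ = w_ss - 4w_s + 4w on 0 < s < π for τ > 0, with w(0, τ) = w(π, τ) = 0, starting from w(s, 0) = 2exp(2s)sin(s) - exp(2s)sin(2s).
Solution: Substitute w = exp(2s)u, i.e. u = exp(-2s)w.
By the product rule, w_s = exp(2s)(u_s + 2u), w_ss = exp(2s)(u_ss + 4u_s + 4u), w_τ = exp(2s)u_τ.
Substituting into the PDE and dividing by exp(2s): u_τ = (u_ss + 4u_s + 4u) - 4(u_s + 2u) + 4u.
The lower-order terms cancel, leaving the standard heat equation u_τ = u_ss.
Initial data for u: u(s,0) = exp(-2s)w(s,0) = 2sin(s) - sin(2s). The boundary conditions carry over: u(0,τ) = u(π,τ) = 0.
Solve for u:
  Using separation of variables u = X(s)T(τ):
  Eigenfunctions: sin(ns), n = 1, 2, 3, ...
  General solution: u(s, τ) = Σ c_n sin(ns) exp(-n² τ)
  Matching u(s,0) = 2sin(s) - sin(2s) term by term: c_1=2, c_2=-1.
Hence u(s,τ) = 2exp(-τ)sin(s) - exp(-4τ)sin(2s).
Transform back: w(s,τ) = exp(2s)u(s,τ).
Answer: w(s, τ) = 2exp(2s)exp(-τ)sin(s) - exp(2s)exp(-4τ)sin(2s)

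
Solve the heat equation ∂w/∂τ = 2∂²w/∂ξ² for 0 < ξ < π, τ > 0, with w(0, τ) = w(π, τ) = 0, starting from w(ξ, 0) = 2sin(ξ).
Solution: Using separation of variables w = X(ξ)T(τ):
Eigenfunctions: sin(nξ), n = 1, 2, 3, ...
General solution: w(ξ, τ) = Σ c_n sin(nξ) exp(-2n² τ)
Matching w(ξ,0) = 2sin(ξ) term by term: c_1=2.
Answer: w(ξ, τ) = 2exp(-2τ)sin(ξ)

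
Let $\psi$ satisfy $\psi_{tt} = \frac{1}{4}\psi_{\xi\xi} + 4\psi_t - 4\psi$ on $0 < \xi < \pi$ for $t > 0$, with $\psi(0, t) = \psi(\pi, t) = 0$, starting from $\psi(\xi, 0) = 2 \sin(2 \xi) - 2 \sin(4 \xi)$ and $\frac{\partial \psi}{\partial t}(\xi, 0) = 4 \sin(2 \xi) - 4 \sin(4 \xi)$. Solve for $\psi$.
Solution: Substitute $\psi = e^{2t}u$.
Then $\psi_t = e^{2t}(u_t + 2u)$, $\psi_{tt} = e^{2t}(u_{tt} + 4u_t + 4u)$, $\psi_{\xi\xi} = e^{2t}u_{\xi\xi}$; substituting and dividing by $e^{2t}$, the lower-order terms cancel: $u_{tt} = \frac{1}{4}u_{\xi\xi}$ (standard wave equation).
Data for $u$: $u(\xi,0) = \psi(\xi,0) = 2 \sin(2 \xi) - 2 \sin(4 \xi)$; $u_t(\xi,0) = \psi_t(\xi,0) - 2\psi(\xi,0) = 0$. The boundary conditions carry over: $u(0,t) = u(\pi,t) = 0$.
Separating variables: $u = \sum [A_n \cos(\omega_n t) + B_n \sin(\omega_n t)] \sin(n\xi)$, $\omega_n = n/2$. From ICs: $A_2=2, A_4=-2$.
So $u(\xi,t) = 2 \sin(2 \xi) \cos(t) - 2 \sin(4 \xi) \cos(2 t)$, and $\psi(\xi,t) = e^{2t}u(\xi,t)$.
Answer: $\psi(\xi, t) = 2 e^{2 t} \sin(2 \xi) \cos(t) - 2 e^{2 t} \sin(4 \xi) \cos(2 t)$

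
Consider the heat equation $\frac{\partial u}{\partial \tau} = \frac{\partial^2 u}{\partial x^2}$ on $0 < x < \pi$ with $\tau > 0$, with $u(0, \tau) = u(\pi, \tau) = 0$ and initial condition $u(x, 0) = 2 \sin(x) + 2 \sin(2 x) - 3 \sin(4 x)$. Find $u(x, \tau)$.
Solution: Separating variables: $u = \sum c_n e^{-n^2\tau} \sin(nx)$. From $u(x,0) = 2 \sin(x) + 2 \sin(2 x) - 3 \sin(4 x)$: $c_1=2, c_2=2, c_4=-3$.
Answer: $u(x, \tau) = 2 e^{-\tau} \sin(x) + 2 e^{-4 \tau} \sin(2 x) - 3 e^{-16 \tau} \sin(4 x)$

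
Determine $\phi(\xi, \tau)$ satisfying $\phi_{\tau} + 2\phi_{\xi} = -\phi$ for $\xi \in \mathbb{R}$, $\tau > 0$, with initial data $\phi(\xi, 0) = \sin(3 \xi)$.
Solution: Substitute $\phi = e^{-\tau}u$.
Then $\phi_{\tau} = e^{-\tau}(u_{\tau} - u)$, $\phi_{\xi} = e^{-\tau}u_{\xi}$; substituting and dividing by $e^{-\tau}$, the lower-order terms cancel: $u_{\tau} + 2u_{\xi} = 0$ (standard advection equation).
Data for $u$: $u(\xi,0) = \phi(\xi,0) = \sin(3 \xi)$.
By characteristics ($d\xi/d\tau = 2$), $u(\xi,\tau) = f(\xi - 2\tau)$ with $f = u( \cdot , 0)$.
So $u(\xi,\tau) = \sin(3 \xi - 6 \tau)$, and $\phi(\xi,\tau) = e^{-\tau}u(\xi,\tau)$.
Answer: $\phi(\xi, \tau) = - e^{-\tau} \sin(6 \tau - 3 \xi)$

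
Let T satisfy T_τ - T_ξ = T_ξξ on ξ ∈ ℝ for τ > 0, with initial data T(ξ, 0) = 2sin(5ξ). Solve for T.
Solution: Change to a moving frame: let η = ξ + τ, σ = τ and write T(ξ,τ) = u(η,σ).
By the chain rule T_τ = u_σ + u_η, T_ξ = u_η, T_ξξ = u_ηη.
Then T_τ - T_ξ = u_σ: the advection term cancels and the PDE becomes the heat equation u_σ = u_ηη on η ∈ ℝ.
Initial data: u(η,0) = T(η,0) = 2sin(5η).
On η ∈ ℝ each mode satisfies (sin(nη))″ = -n² sin(nη), so exp(-n²σ) sin(nη) solves the heat equation; by superposition u(η,σ) = Σ c_n exp(-n²σ) sin(nη).
Reading off the coefficients: c_5=2, so u(η,σ) = 2exp(-25σ)sin(5η).
Substituting back η = ξ + τ, σ = τ: T(ξ,τ) = u(ξ + τ, τ).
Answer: T(ξ, τ) = 2exp(-25τ)sin(5ξ + 5τ)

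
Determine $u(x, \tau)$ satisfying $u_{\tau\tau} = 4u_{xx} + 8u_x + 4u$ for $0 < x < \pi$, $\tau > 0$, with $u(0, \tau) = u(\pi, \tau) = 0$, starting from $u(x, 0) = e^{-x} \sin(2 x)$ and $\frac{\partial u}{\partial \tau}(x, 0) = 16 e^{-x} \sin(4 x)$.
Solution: Substitute $u = e^{-x}w$, i.e. $w = e^{x}u$.
By the product rule, $u_x = e^{-x}(w_x - w)$, $u_{xx} = e^{-x}(w_{xx} - 2w_x + w)$, $u_{\tau\tau} = e^{-x}w_{\tau\tau}$.
Substituting into the PDE and dividing by $e^{-x}$: $w_{\tau\tau} = 4(w_{xx} - 2w_x + w) + 8(w_x - w) + 4w$.
The lower-order terms cancel, leaving the standard wave equation $w_{\tau\tau} = 4w_{xx}$.
Initial data for $w$: $w(x,0) = e^{x}u(x,0) = \sin(2 x)$; $w_{\tau}(x,0) = e^{x}u_{\tau}(x,0) = 16 \sin(4 x)$. The boundary conditions carry over: $w(0,\tau) = w(\pi,\tau) = 0$.
Solve for $w$:
  Using separation of variables $w = X(x)T(\tau)$:
  Eigenfunctions: $\sin(nx)$, $n = 1, 2, 3, \ldots$
  General solution: $w(x, \tau) = \sum [A_n \cos(2n \tau) + B_n \sin(2n \tau)] \sin(nx)$
  From $w(x,0) = \sin(2 x)$: $A_2=1$. From $w_{\tau}(x,0) = 16 \sin(4 x)$, using $w_{\tau}(x,0) = \sum \omega_n B_n \sin(nx)$ with $\omega_n = 2n$: $B_4 = 16/8 = 2$.
Hence $w(x,\tau) = \sin(2 x) \cos(4 \tau) + 2 \sin(4 x) \sin(8 \tau)$.
Transform back: $u(x,\tau) = e^{-x}w(x,\tau)$.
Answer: $u(x, \tau) = 2 e^{-x} \sin(8 \tau) \sin(4 x) + e^{-x} \sin(2 x) \cos(4 \tau)$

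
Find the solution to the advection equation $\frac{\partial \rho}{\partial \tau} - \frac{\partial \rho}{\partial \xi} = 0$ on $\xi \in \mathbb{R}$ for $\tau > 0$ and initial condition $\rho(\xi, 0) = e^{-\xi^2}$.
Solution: By method of characteristics (waves move left with speed 1):
Along characteristics $\xi + \tau =$ const, $\rho$ is constant, so $\rho(\xi,\tau) = f(\xi + \tau)$ with $f = \rho( \cdot , 0)$.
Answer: $\rho(\xi, \tau) = e^{-(\tau + \xi)^2}$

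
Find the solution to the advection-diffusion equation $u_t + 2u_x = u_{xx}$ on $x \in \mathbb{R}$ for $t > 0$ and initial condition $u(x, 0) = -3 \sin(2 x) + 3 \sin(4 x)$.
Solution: Change to a moving frame: let $\eta = x - 2t$, $\sigma = t$ and write $u(x,t) = w(\eta,\sigma)$.
By the chain rule $u_t = w_{\sigma} - 2w_{\eta}$, $u_x = w_{\eta}$, $u_{xx} = w_{\eta\eta}$.
Then $u_t + 2u_x = w_{\sigma}$: the advection term cancels and the PDE becomes the heat equation $w_{\sigma} = w_{\eta\eta}$ on $\eta \in \mathbb{R}$.
Initial data: $w(\eta,0) = u(\eta,0) = -3 \sin(2 \eta) + 3 \sin(4 \eta)$.
On $\eta \in \mathbb{R}$ each mode satisfies $(\sin(n\eta))'' = -n^2 \sin(n\eta)$, so $e^{-n^2\sigma} \sin(n\eta)$ solves the heat equation; by superposition $w(\eta,\sigma) = \sum c_n e^{-n^2\sigma} \sin(n\eta)$.
Reading off the coefficients: $c_2=-3, c_4=3$, so $w(\eta,\sigma) = -3 e^{-4 \sigma} \sin(2 \eta) + 3 e^{-16 \sigma} \sin(4 \eta)$.
Substituting back $\eta = x - 2t$, $\sigma = t$: $u(x,t) = w(x - 2t, t)$.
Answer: $u(x, t) = 3 e^{-4 t} \sin(4 t - 2 x) - 3 e^{-16 t} \sin(8 t - 4 x)$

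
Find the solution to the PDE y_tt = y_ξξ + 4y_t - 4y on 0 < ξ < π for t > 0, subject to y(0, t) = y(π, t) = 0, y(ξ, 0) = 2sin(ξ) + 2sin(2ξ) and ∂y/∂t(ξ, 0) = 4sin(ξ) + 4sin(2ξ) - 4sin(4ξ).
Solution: Substitute y = exp(2t)u, i.e. u = exp(-2t)y.
By the product rule, y_t = exp(2t)(u_t + 2u), y_tt = exp(2t)(u_tt + 4u_t + 4u), y_ξξ = exp(2t)u_ξξ.
Substituting into the PDE and dividing by exp(2t): u_tt + 4u_t + 4u = u_ξξ + 4(u_t + 2u) - 4u.
The lower-order terms cancel, leaving the standard wave equation u_tt = u_ξξ.
Initial data for u: u(ξ,0) = y(ξ,0) = 2sin(ξ) + 2sin(2ξ); u_t(ξ,0) = y_t(ξ,0) - 2y(ξ,0) = -4sin(4ξ). The boundary conditions carry over: u(0,t) = u(π,t) = 0.
Solve for u:
  Using separation of variables u = X(ξ)T(t):
  Eigenfunctions: sin(nξ), n = 1, 2, 3, ...
  General solution: u(ξ, t) = Σ [A_n cos(n t) + B_n sin(n t)] sin(nξ)
  From u(ξ,0) = 2sin(ξ) + 2sin(2ξ): A_1=2, A_2=2. From u_t(ξ,0) = -4sin(4ξ), using u_t(ξ,0) = Σ ω_n B_n sin(nξ) with ω_n = n: B_4 = (-4)/4 = -1.
Hence u(ξ,t) = -sin(4t)sin(4ξ) + 2sin(ξ)cos(t) + 2sin(2ξ)cos(2t).
Transform back: y(ξ,t) = exp(2t)u(ξ,t).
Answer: y(ξ, t) = -exp(2t)sin(4t)sin(4ξ) + 2exp(2t)sin(ξ)cos(t) + 2exp(2t)sin(2ξ)cos(2t)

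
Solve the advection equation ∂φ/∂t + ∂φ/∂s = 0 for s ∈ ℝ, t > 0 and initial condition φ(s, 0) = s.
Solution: By characteristics (ds/dt = 1), φ(s,t) = f(s - t) with f = φ(·, 0).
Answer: φ(s, t) = s - t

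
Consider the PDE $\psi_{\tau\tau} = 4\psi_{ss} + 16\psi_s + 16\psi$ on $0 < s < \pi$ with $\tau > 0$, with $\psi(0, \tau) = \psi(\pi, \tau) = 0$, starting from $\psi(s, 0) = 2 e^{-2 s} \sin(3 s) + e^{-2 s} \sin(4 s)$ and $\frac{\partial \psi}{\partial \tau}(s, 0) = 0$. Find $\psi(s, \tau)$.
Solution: Substitute $\psi = e^{-2s}u$, i.e. $u = e^{2s}\psi$.
By the product rule, $\psi_s = e^{-2s}(u_s - 2u)$, $\psi_{ss} = e^{-2s}(u_{ss} - 4u_s + 4u)$, $\psi_{\tau\tau} = e^{-2s}u_{\tau\tau}$.
Substituting into the PDE and dividing by $e^{-2s}$: $u_{\tau\tau} = 4(u_{ss} - 4u_s + 4u) + 16(u_s - 2u) + 16u$.
The lower-order terms cancel, leaving the standard wave equation $u_{\tau\tau} = 4u_{ss}$.
Initial data for $u$: $u(s,0) = e^{2s}\psi(s,0) = 2 \sin(3 s) + \sin(4 s)$; $u_{\tau}(s,0) = e^{2s}\psi_{\tau}(s,0) = 0$. The boundary conditions carry over: $u(0,\tau) = u(\pi,\tau) = 0$.
Solve for $u$:
  Using separation of variables $u = X(s)T(\tau)$:
  Eigenfunctions: $\sin(ns)$, $n = 1, 2, 3, \ldots$
  General solution: $u(s, \tau) = \sum [A_n \cos(2n \tau) + B_n \sin(2n \tau)] \sin(ns)$
  From $u(s,0) = 2 \sin(3 s) + \sin(4 s)$: $A_3=2, A_4=1$. From $u_{\tau}(s,0) = 0$: all $B_n = 0$.
Hence $u(s,\tau) = 2 \sin(3 s) \cos(6 \tau) + \sin(4 s) \cos(8 \tau)$.
Transform back: $\psi(s,\tau) = e^{-2s}u(s,\tau)$.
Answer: $\psi(s, \tau) = 2 e^{-2 s} \sin(3 s) \cos(6 \tau) + e^{-2 s} \sin(4 s) \cos(8 \tau)$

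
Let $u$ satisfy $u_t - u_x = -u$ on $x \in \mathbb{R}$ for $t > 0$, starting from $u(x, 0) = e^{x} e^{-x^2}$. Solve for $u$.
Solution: Substitute $u = e^{x}w$, i.e. $w = e^{-x}u$.
By the product rule, $u_x = e^{x}(w_x + w)$, $u_t = e^{x}w_t$.
Substituting into the PDE and dividing by $e^{x}$: $w_t - (w_x + w) = -w$.
The lower-order terms cancel, leaving the standard advection equation $w_t - w_x = 0$.
Initial data for $w$: $w(x,0) = e^{-x}u(x,0) = e^{-x^2}$.
Solve for $w$:
  By method of characteristics (waves move left with speed 1):
  Along characteristics $x + t =$ const, $w$ is constant, so $w(x,t) = f(x + t)$ with $f = w( \cdot , 0)$.
Hence $w(x,t) = e^{-(t + x)^2}$.
Transform back: $u(x,t) = e^{x}w(x,t)$.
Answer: $u(x, t) = e^{x} e^{-(t + x)^2}$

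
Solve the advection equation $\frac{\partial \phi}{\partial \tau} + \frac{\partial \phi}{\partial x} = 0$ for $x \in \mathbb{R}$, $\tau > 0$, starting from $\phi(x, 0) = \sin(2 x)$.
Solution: By characteristics ($dx/d\tau = 1$), $\phi(x,\tau) = f(x - \tau)$ with $f = \phi( \cdot , 0)$.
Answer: $\phi(x, \tau) = - \sin(2 \tau - 2 x)$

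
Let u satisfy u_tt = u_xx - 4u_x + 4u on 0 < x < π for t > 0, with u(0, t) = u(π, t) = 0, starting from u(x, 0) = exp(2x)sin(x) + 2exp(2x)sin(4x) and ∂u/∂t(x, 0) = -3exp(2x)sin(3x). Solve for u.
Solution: Substitute u = exp(2x)w.
Then u_x = exp(2x)(w_x + 2w), u_xx = exp(2x)(w_xx + 4w_x + 4w), u_tt = exp(2x)w_tt; substituting and dividing by exp(2x), the lower-order terms cancel: w_tt = w_xx (standard wave equation).
Data for w: w(x,0) = exp(-2x)u(x,0) = sin(x) + 2sin(4x); w_t(x,0) = exp(-2x)u_t(x,0) = -3sin(3x). The boundary conditions carry over: w(0,t) = w(π,t) = 0.
Separating variables: w = Σ [A_n cos(ω_n t) + B_n sin(ω_n t)] sin(nx), ω_n = n. From ICs (B_n = velocity coefficient / ω_n): A_1=1, A_4=2, B_3=-1.
So w(x,t) = -sin(3t)sin(3x) + sin(x)cos(t) + 2sin(4x)cos(4t), and u(x,t) = exp(2x)w(x,t).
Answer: u(x, t) = -exp(2x)sin(3t)sin(3x) + exp(2x)sin(x)cos(t) + 2exp(2x)sin(4x)cos(4t)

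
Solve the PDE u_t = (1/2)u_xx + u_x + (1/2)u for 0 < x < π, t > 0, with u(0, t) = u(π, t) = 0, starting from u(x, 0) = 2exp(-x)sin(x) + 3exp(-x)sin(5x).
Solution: Substitute u = exp(-x)w.
Then u_x = exp(-x)(w_x - w), u_xx = exp(-x)(w_xx - 2w_x + w), u_t = exp(-x)w_t; substituting and dividing by exp(-x), the lower-order terms cancel: w_t = (1/2)w_xx (standard heat equation).
Data for w: w(x,0) = exp(x)u(x,0) = 2sin(x) + 3sin(5x). The boundary conditions carry over: w(0,t) = w(π,t) = 0.
Separating variables: w = Σ c_n exp(-n²t/2) sin(nx). From w(x,0) = 2sin(x) + 3sin(5x): c_1=2, c_5=3.
So w(x,t) = 2exp(-t/2)sin(x) + 3exp(-25t/2)sin(5x), and u(x,t) = exp(-x)w(x,t).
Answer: u(x, t) = 2exp(-t/2)exp(-x)sin(x) + 3exp(-25t/2)exp(-x)sin(5x)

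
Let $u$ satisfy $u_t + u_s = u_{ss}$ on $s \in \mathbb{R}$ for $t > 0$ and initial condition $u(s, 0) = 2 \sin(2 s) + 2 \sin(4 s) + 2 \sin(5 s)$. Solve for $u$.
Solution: Moving frame: $\eta = s - t$, $\sigma = t$, $u = w(\eta,\sigma)$, so $u_t = w_{\sigma} - w_{\eta}$ and $u_{ss} = w_{\eta\eta}$.
Hence $u_t + u_s = w_{\sigma}$ and the PDE becomes the heat equation $w_{\sigma} = w_{\eta\eta}$ on $\eta \in \mathbb{R}$.
Initial data: $w(\eta,0) = u(\eta,0) = 2 \sin(2 \eta) + 2 \sin(4 \eta) + 2 \sin(5 \eta)$. Each mode $\sin(n\eta)$ decays as $e^{-n^2\sigma}$ on $\mathbb{R}$, so $w(\eta,\sigma) = \sum c_n e^{-n^2\sigma} \sin(n\eta)$ with $c_2=2, c_4=2, c_5=2$: $w(\eta,\sigma) = 2 e^{-4 \sigma} \sin(2 \eta) + 2 e^{-16 \sigma} \sin(4 \eta) + 2 e^{-25 \sigma} \sin(5 \eta)$.
Substituting back: $u(s,t) = w(s - t, t)$.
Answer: $u(s, t) = 2 e^{-4 t} \sin(2 s - 2 t) + 2 e^{-16 t} \sin(4 s - 4 t) + 2 e^{-25 t} \sin(5 s - 5 t)$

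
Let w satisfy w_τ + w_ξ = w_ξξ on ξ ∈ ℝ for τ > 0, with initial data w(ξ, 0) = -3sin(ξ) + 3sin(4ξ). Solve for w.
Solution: Change to a moving frame: let η = ξ - τ, σ = τ and write w(ξ,τ) = u(η,σ).
By the chain rule w_τ = u_σ - u_η, w_ξ = u_η, w_ξξ = u_ηη.
Then w_τ + w_ξ = u_σ: the advection term cancels and the PDE becomes the heat equation u_σ = u_ηη on η ∈ ℝ.
Initial data: u(η,0) = w(η,0) = -3sin(η) + 3sin(4η).
On η ∈ ℝ each mode satisfies (sin(nη))″ = -n² sin(nη), so exp(-n²σ) sin(nη) solves the heat equation; by superposition u(η,σ) = Σ c_n exp(-n²σ) sin(nη).
Reading off the coefficients: c_1=-3, c_4=3, so u(η,σ) = -3exp(-σ)sin(η) + 3exp(-16σ)sin(4η).
Substituting back η = ξ - τ, σ = τ: w(ξ,τ) = u(ξ - τ, τ).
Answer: w(ξ, τ) = -3exp(-τ)sin(ξ - τ) + 3exp(-16τ)sin(4ξ - 4τ)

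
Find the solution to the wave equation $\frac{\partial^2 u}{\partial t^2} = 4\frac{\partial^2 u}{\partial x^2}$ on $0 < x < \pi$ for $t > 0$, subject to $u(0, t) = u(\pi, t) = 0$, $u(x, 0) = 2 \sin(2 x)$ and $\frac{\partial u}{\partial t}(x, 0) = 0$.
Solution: Using separation of variables $u = X(x)T(t)$:
Eigenfunctions: $\sin(nx)$, $n = 1, 2, 3, \ldots$
General solution: $u(x, t) = \sum [A_n \cos(2n t) + B_n \sin(2n t)] \sin(nx)$
From $u(x,0) = 2 \sin(2 x)$: $A_2=2$. From $u_t(x,0) = 0$: all $B_n = 0$.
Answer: $u(x, t) = 2 \sin(2 x) \cos(4 t)$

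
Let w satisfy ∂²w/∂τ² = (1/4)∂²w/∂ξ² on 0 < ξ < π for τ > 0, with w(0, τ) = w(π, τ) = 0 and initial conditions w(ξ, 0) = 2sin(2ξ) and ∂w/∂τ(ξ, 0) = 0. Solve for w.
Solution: Using separation of variables w = X(ξ)T(τ):
Eigenfunctions: sin(nξ), n = 1, 2, 3, ...
General solution: w(ξ, τ) = Σ [A_n cos(n τ/2) + B_n sin(n τ/2)] sin(nξ)
From w(ξ,0) = 2sin(2ξ): A_2=2. From w_τ(ξ,0) = 0: all B_n = 0.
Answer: w(ξ, τ) = 2sin(2ξ)cos(τ)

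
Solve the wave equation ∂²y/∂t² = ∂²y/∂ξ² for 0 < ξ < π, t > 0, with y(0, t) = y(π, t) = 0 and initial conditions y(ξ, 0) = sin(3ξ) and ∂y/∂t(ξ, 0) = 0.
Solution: Using separation of variables y = X(ξ)T(t):
Eigenfunctions: sin(nξ), n = 1, 2, 3, ...
General solution: y(ξ, t) = Σ [A_n cos(n t) + B_n sin(n t)] sin(nξ)
From y(ξ,0) = sin(3ξ): A_3=1. From y_t(ξ,0) = 0: all B_n = 0.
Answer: y(ξ, t) = sin(3ξ)cos(3t)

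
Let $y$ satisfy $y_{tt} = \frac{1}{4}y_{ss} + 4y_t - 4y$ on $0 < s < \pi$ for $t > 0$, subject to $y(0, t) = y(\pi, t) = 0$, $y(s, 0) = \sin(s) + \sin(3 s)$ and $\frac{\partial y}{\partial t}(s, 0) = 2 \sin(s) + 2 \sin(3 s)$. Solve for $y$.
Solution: Substitute $y = e^{2t}u$, i.e. $u = e^{-2t}y$.
By the product rule, $y_t = e^{2t}(u_t + 2u)$, $y_{tt} = e^{2t}(u_{tt} + 4u_t + 4u)$, $y_{ss} = e^{2t}u_{ss}$.
Substituting into the PDE and dividing by $e^{2t}$: $u_{tt} + 4u_t + 4u = \frac{1}{4}u_{ss} + 4(u_t + 2u) - 4u$.
The lower-order terms cancel, leaving the standard wave equation $u_{tt} = \frac{1}{4}u_{ss}$.
Initial data for $u$: $u(s,0) = y(s,0) = \sin(s) + \sin(3 s)$; $u_t(s,0) = y_t(s,0) - 2y(s,0) = 0$. The boundary conditions carry over: $u(0,t) = u(\pi,t) = 0$.
Solve for $u$:
  Using separation of variables $u = X(s)T(t)$:
  Eigenfunctions: $\sin(ns)$, $n = 1, 2, 3, \ldots$
  General solution: $u(s, t) = \sum [A_n \cos(n t/2) + B_n \sin(n t/2)] \sin(ns)$
  From $u(s,0) = \sin(s) + \sin(3 s)$: $A_1=1, A_3=1$. From $u_t(s,0) = 0$: all $B_n = 0$.
Hence $u(s,t) = \sin(s) \cos(t/2) + \sin(3 s) \cos(3 t/2)$.
Transform back: $y(s,t) = e^{2t}u(s,t)$.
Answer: $y(s, t) = e^{2 t} \sin(s) \cos(t/2) + e^{2 t} \sin(3 s) \cos(3 t/2)$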